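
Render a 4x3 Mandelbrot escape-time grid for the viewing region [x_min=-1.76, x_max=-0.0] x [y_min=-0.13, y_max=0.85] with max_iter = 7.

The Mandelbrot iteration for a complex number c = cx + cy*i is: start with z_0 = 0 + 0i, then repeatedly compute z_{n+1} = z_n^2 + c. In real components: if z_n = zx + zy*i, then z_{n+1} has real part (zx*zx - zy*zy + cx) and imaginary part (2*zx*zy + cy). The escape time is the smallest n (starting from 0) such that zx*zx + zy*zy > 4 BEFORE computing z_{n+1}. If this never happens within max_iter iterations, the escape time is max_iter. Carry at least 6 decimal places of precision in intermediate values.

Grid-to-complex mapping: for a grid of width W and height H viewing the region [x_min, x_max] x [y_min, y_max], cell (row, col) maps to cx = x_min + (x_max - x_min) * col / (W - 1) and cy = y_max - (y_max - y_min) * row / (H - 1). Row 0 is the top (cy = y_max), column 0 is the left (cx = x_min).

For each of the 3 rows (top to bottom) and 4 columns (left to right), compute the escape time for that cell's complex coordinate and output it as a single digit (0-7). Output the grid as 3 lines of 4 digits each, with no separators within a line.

Answer: 2347
3777
4777

Derivation:
(row=0, col=0): c = -1.7600 + 0.8500i → escape time 2
(row=0, col=1): c = -1.1733 + 0.8500i → escape time 3
(row=0, col=2): c = -0.5867 + 0.8500i → escape time 4
(row=0, col=3): c = 0.0000 + 0.8500i → escape time 7
(row=1, col=0): c = -1.7600 + 0.3600i → escape time 3
(row=1, col=1): c = -1.1733 + 0.3600i → escape time 7
(row=1, col=2): c = -0.5867 + 0.3600i → escape time 7
(row=1, col=3): c = 0.0000 + 0.3600i → escape time 7
(row=2, col=0): c = -1.7600 + -0.1300i → escape time 4
(row=2, col=1): c = -1.1733 + -0.1300i → escape time 7
(row=2, col=2): c = -0.5867 + -0.1300i → escape time 7
(row=2, col=3): c = 0.0000 + -0.1300i → escape time 7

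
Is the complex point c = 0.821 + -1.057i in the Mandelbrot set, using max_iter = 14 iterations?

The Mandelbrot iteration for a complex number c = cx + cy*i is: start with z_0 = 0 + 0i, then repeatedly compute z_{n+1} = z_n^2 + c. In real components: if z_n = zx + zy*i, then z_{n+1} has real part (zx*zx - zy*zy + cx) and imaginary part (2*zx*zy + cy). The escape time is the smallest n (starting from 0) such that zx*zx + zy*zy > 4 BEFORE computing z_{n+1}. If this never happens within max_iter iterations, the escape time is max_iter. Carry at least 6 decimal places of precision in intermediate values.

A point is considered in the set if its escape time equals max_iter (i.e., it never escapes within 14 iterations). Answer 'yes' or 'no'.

Answer: no

Derivation:
z_0 = 0 + 0i, c = 0.8210 + -1.0570i
Iter 1: z = 0.8210 + -1.0570i, |z|^2 = 1.7913
Iter 2: z = 0.3778 + -2.7926i, |z|^2 = 7.9413
Escaped at iteration 2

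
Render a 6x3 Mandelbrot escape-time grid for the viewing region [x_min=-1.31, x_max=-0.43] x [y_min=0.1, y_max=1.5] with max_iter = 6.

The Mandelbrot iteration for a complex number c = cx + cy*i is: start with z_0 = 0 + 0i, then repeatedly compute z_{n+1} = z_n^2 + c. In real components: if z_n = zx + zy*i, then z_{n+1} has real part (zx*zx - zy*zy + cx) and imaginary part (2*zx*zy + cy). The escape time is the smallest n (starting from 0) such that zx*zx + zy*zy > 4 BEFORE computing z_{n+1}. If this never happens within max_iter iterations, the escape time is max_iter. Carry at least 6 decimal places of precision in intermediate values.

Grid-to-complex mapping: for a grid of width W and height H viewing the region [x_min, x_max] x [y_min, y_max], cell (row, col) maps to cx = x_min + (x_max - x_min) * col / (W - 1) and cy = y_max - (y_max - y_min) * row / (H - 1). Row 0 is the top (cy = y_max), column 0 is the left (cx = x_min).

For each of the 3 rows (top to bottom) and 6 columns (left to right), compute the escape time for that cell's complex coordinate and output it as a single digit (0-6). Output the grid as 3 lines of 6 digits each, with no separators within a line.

Answer: 222222
333446
666666

Derivation:
(row=0, col=0): c = -1.3100 + 1.5000i → escape time 2
(row=0, col=1): c = -1.1340 + 1.5000i → escape time 2
(row=0, col=2): c = -0.9580 + 1.5000i → escape time 2
(row=0, col=3): c = -0.7820 + 1.5000i → escape time 2
(row=0, col=4): c = -0.6060 + 1.5000i → escape time 2
(row=0, col=5): c = -0.4300 + 1.5000i → escape time 2
(row=1, col=0): c = -1.3100 + 0.8000i → escape time 3
(row=1, col=1): c = -1.1340 + 0.8000i → escape time 3
(row=1, col=2): c = -0.9580 + 0.8000i → escape time 3
(row=1, col=3): c = -0.7820 + 0.8000i → escape time 4
(row=1, col=4): c = -0.6060 + 0.8000i → escape time 4
(row=1, col=5): c = -0.4300 + 0.8000i → escape time 6
(row=2, col=0): c = -1.3100 + 0.1000i → escape time 6
(row=2, col=1): c = -1.1340 + 0.1000i → escape time 6
(row=2, col=2): c = -0.9580 + 0.1000i → escape time 6
(row=2, col=3): c = -0.7820 + 0.1000i → escape time 6
(row=2, col=4): c = -0.6060 + 0.1000i → escape time 6
(row=2, col=5): c = -0.4300 + 0.1000i → escape time 6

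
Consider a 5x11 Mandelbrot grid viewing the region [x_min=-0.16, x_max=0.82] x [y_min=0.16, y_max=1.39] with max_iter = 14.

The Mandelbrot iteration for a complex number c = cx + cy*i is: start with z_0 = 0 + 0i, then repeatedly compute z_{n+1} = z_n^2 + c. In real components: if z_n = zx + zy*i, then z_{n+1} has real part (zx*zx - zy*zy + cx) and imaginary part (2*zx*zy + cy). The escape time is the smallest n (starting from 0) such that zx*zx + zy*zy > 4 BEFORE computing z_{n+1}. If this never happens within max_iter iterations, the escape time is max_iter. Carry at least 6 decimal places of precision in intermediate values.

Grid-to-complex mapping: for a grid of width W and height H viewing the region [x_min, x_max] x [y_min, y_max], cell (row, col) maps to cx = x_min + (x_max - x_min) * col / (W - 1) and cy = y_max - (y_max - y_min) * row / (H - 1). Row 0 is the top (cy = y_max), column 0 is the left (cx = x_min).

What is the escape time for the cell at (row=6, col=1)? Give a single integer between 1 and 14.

Answer: 13

Derivation:
z_0 = 0 + 0i, c = 0.0850 + 0.6520i
Iter 1: z = 0.0850 + 0.6520i, |z|^2 = 0.4323
Iter 2: z = -0.3329 + 0.7628i, |z|^2 = 0.6927
Iter 3: z = -0.3861 + 0.1441i, |z|^2 = 0.1699
Iter 4: z = 0.2133 + 0.5407i, |z|^2 = 0.3379
Iter 5: z = -0.1618 + 0.8827i, |z|^2 = 0.8053
Iter 6: z = -0.6679 + 0.3663i, |z|^2 = 0.5803
Iter 7: z = 0.3970 + 0.1627i, |z|^2 = 0.1840
Iter 8: z = 0.2161 + 0.7812i, |z|^2 = 0.6569
Iter 9: z = -0.4785 + 0.9896i, |z|^2 = 1.2083
Iter 10: z = -0.6653 + -0.2951i, |z|^2 = 0.5298
Iter 11: z = 0.4406 + 1.0448i, |z|^2 = 1.2856
Iter 12: z = -0.8124 + 1.5726i, |z|^2 = 3.1330
Iter 13: z = -1.7280 + -1.9031i, |z|^2 = 6.6077
Escaped at iteration 13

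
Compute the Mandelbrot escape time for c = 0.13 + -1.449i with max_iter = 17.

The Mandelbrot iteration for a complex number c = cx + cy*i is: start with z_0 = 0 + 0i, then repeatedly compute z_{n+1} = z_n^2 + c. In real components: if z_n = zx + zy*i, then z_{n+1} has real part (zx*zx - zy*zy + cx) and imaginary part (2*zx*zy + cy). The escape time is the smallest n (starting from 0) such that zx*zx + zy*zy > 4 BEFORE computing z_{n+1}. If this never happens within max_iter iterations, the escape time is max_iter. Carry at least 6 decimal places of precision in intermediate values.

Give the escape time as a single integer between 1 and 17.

z_0 = 0 + 0i, c = 0.1300 + -1.4490i
Iter 1: z = 0.1300 + -1.4490i, |z|^2 = 2.1165
Iter 2: z = -1.9527 + -1.8257i, |z|^2 = 7.1464
Escaped at iteration 2

Answer: 2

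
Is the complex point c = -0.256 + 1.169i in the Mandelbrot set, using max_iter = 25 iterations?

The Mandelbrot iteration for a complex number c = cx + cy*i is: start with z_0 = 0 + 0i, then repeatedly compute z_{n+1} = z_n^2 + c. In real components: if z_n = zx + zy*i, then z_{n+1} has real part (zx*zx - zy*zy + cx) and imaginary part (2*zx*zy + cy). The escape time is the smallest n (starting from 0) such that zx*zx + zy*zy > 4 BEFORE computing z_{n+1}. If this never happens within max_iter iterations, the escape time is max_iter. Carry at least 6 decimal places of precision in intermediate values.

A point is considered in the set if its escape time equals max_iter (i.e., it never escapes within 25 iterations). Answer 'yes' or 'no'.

z_0 = 0 + 0i, c = -0.2560 + 1.1690i
Iter 1: z = -0.2560 + 1.1690i, |z|^2 = 1.4321
Iter 2: z = -1.5570 + 0.5705i, |z|^2 = 2.7498
Iter 3: z = 1.8429 + -0.6075i, |z|^2 = 3.7653
Iter 4: z = 2.7712 + -1.0700i, |z|^2 = 8.8246
Escaped at iteration 4

Answer: no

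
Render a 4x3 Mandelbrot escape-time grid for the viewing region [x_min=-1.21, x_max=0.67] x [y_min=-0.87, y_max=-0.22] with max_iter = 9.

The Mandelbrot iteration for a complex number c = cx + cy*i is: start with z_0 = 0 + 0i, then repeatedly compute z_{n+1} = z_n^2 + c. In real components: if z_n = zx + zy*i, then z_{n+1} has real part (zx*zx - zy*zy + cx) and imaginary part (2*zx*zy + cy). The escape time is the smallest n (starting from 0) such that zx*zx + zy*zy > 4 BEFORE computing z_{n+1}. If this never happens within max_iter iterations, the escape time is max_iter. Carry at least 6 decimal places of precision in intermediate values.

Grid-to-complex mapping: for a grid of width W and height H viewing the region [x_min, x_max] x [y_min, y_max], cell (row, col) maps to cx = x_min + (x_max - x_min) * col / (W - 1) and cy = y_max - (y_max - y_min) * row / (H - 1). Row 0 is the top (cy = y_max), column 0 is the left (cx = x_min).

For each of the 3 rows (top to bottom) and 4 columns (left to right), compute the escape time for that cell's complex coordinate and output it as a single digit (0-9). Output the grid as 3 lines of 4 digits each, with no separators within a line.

(row=0, col=0): c = -1.2100 + -0.2200i → escape time 9
(row=0, col=1): c = -0.5833 + -0.2200i → escape time 9
(row=0, col=2): c = 0.0433 + -0.2200i → escape time 9
(row=0, col=3): c = 0.6700 + -0.2200i → escape time 3
(row=1, col=0): c = -1.2100 + -0.5450i → escape time 4
(row=1, col=1): c = -0.5833 + -0.5450i → escape time 9
(row=1, col=2): c = 0.0433 + -0.5450i → escape time 9
(row=1, col=3): c = 0.6700 + -0.5450i → escape time 3
(row=2, col=0): c = -1.2100 + -0.8700i → escape time 3
(row=2, col=1): c = -0.5833 + -0.8700i → escape time 4
(row=2, col=2): c = 0.0433 + -0.8700i → escape time 7
(row=2, col=3): c = 0.6700 + -0.8700i → escape time 2

Answer: 9993
4993
3472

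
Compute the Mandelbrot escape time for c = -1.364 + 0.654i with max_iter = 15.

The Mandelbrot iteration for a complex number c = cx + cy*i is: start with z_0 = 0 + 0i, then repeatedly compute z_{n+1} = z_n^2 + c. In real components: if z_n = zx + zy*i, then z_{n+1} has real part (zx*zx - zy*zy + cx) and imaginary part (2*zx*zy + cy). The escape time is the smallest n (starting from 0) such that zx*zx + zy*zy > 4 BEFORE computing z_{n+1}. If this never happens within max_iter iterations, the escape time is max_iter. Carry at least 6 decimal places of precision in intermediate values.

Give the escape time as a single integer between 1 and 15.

z_0 = 0 + 0i, c = -1.3640 + 0.6540i
Iter 1: z = -1.3640 + 0.6540i, |z|^2 = 2.2882
Iter 2: z = 0.0688 + -1.1301i, |z|^2 = 1.2819
Iter 3: z = -2.6364 + 0.4985i, |z|^2 = 7.1993
Escaped at iteration 3

Answer: 3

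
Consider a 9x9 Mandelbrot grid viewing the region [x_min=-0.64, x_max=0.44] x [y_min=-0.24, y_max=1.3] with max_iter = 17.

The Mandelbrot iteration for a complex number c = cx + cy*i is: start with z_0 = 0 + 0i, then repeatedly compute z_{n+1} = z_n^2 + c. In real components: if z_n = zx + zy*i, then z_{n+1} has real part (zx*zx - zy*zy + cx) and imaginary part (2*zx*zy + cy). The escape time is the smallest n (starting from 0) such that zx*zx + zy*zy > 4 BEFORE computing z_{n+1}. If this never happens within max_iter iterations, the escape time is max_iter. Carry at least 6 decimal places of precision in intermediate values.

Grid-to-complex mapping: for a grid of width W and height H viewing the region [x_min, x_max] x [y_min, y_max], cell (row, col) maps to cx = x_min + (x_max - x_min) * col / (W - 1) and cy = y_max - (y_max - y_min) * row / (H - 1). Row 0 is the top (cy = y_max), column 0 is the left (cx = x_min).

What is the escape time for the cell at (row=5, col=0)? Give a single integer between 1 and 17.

Answer: 17

Derivation:
z_0 = 0 + 0i, c = -0.6400 + 0.3375i
Iter 1: z = -0.6400 + 0.3375i, |z|^2 = 0.5235
Iter 2: z = -0.3443 + -0.0945i, |z|^2 = 0.1275
Iter 3: z = -0.5304 + 0.4026i, |z|^2 = 0.4434
Iter 4: z = -0.5208 + -0.0895i, |z|^2 = 0.2792
Iter 5: z = -0.3768 + 0.4308i, |z|^2 = 0.3275
Iter 6: z = -0.6836 + 0.0129i, |z|^2 = 0.4674
Iter 7: z = -0.1729 + 0.3199i, |z|^2 = 0.1323
Iter 8: z = -0.7124 + 0.2269i, |z|^2 = 0.5590
Iter 9: z = -0.1839 + 0.0143i, |z|^2 = 0.0340
Iter 10: z = -0.6064 + 0.3323i, |z|^2 = 0.4781
Iter 11: z = -0.3827 + -0.0655i, |z|^2 = 0.1507
Iter 12: z = -0.4978 + 0.3876i, |z|^2 = 0.3981
Iter 13: z = -0.5424 + -0.0484i, |z|^2 = 0.2965
Iter 14: z = -0.3482 + 0.3900i, |z|^2 = 0.2733
Iter 15: z = -0.6709 + 0.0659i, |z|^2 = 0.4545
Iter 16: z = -0.1942 + 0.2490i, |z|^2 = 0.0997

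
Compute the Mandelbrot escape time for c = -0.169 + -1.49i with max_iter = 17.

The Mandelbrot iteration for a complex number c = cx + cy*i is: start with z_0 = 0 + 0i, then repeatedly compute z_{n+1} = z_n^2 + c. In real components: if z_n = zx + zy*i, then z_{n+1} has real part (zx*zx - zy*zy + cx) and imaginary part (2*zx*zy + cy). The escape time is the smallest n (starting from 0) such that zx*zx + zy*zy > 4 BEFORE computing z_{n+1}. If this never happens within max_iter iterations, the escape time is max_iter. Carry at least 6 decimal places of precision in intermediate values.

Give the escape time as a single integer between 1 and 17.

Answer: 2

Derivation:
z_0 = 0 + 0i, c = -0.1690 + -1.4900i
Iter 1: z = -0.1690 + -1.4900i, |z|^2 = 2.2487
Iter 2: z = -2.3605 + -0.9864i, |z|^2 = 6.5451
Escaped at iteration 2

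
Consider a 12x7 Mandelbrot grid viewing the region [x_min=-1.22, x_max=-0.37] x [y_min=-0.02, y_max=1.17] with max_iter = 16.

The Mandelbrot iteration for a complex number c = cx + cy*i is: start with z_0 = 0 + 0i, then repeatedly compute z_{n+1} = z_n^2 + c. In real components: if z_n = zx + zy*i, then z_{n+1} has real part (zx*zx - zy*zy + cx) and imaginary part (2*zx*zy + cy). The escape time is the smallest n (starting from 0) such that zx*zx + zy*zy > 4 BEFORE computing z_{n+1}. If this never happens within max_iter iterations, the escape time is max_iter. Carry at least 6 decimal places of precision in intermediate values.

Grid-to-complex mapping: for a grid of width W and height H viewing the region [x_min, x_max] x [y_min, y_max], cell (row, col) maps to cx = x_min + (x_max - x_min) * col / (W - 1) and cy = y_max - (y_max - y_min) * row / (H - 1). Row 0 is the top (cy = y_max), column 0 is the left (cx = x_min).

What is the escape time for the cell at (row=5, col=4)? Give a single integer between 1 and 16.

Answer: 16

Derivation:
z_0 = 0 + 0i, c = -0.9109 + 0.1783i
Iter 1: z = -0.9109 + 0.1783i, |z|^2 = 0.8616
Iter 2: z = -0.1130 + -0.1466i, |z|^2 = 0.0342
Iter 3: z = -0.9196 + 0.2114i, |z|^2 = 0.8904
Iter 4: z = -0.1099 + -0.2106i, |z|^2 = 0.0564
Iter 5: z = -0.9432 + 0.2246i, |z|^2 = 0.9400
Iter 6: z = -0.0718 + -0.2454i, |z|^2 = 0.0654
Iter 7: z = -0.9660 + 0.2136i, |z|^2 = 0.9787
Iter 8: z = -0.0234 + -0.2343i, |z|^2 = 0.0554
Iter 9: z = -0.9652 + 0.1893i, |z|^2 = 0.9675
Iter 10: z = -0.0151 + -0.1871i, |z|^2 = 0.0352
Iter 11: z = -0.9457 + 0.1840i, |z|^2 = 0.9282
Iter 12: z = -0.0504 + -0.1696i, |z|^2 = 0.0313
Iter 13: z = -0.9371 + 0.1954i, |z|^2 = 0.9164
Iter 14: z = -0.0709 + -0.1880i, |z|^2 = 0.0404
Iter 15: z = -0.9412 + 0.2050i, |z|^2 = 0.9279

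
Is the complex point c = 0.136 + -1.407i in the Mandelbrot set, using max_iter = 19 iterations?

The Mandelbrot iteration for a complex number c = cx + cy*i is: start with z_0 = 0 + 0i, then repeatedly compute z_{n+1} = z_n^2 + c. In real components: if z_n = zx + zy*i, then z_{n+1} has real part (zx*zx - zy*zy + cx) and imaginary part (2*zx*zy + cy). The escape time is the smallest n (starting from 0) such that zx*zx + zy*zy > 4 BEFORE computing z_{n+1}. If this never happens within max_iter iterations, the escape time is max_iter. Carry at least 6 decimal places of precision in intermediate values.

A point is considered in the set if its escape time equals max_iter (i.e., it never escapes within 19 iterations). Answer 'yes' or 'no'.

Answer: no

Derivation:
z_0 = 0 + 0i, c = 0.1360 + -1.4070i
Iter 1: z = 0.1360 + -1.4070i, |z|^2 = 1.9981
Iter 2: z = -1.8252 + -1.7897i, |z|^2 = 6.5342
Escaped at iteration 2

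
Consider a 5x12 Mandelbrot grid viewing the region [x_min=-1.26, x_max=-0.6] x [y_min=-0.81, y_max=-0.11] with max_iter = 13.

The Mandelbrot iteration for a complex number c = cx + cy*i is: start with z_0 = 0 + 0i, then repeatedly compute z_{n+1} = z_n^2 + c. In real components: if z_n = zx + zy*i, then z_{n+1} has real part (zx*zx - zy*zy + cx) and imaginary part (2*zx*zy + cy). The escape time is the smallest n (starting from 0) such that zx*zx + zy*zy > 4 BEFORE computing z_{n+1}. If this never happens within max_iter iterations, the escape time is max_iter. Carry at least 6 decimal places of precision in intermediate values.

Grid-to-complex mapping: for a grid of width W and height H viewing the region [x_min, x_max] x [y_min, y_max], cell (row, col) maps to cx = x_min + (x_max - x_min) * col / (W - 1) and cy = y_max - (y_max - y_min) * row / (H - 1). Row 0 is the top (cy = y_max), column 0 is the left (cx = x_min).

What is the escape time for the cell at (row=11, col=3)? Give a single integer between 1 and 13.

Answer: 4

Derivation:
z_0 = 0 + 0i, c = -0.7650 + -0.8100i
Iter 1: z = -0.7650 + -0.8100i, |z|^2 = 1.2413
Iter 2: z = -0.8359 + 0.4293i, |z|^2 = 0.8830
Iter 3: z = -0.2506 + -1.5277i, |z|^2 = 2.3966
Iter 4: z = -3.0360 + -0.0443i, |z|^2 = 9.2193
Escaped at iteration 4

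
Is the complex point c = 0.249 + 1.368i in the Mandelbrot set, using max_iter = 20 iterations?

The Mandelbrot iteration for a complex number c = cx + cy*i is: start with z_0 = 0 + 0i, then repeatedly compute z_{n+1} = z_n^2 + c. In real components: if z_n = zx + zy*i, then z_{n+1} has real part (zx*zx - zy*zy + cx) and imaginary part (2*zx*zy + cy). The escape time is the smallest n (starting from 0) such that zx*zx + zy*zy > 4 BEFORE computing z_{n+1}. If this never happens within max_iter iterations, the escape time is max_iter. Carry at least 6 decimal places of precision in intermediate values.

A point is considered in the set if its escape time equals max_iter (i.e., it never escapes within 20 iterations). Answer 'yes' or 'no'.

Answer: no

Derivation:
z_0 = 0 + 0i, c = 0.2490 + 1.3680i
Iter 1: z = 0.2490 + 1.3680i, |z|^2 = 1.9334
Iter 2: z = -1.5604 + 2.0493i, |z|^2 = 6.6344
Escaped at iteration 2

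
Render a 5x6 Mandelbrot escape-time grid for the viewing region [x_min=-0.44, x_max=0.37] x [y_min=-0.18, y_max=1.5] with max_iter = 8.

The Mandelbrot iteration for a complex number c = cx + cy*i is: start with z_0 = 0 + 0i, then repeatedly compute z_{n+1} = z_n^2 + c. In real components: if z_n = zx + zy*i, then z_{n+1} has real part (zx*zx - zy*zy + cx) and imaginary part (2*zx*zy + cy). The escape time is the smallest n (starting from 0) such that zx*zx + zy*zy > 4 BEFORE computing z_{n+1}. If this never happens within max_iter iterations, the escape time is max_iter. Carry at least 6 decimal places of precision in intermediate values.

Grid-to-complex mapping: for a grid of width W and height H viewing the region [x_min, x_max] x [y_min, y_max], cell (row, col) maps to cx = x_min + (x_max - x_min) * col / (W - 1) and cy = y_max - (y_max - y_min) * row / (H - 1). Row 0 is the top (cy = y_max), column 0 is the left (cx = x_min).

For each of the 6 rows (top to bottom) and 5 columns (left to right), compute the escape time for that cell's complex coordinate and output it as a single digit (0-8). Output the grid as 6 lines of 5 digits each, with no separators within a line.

(row=0, col=0): c = -0.4400 + 1.5000i → escape time 2
(row=0, col=1): c = -0.2375 + 1.5000i → escape time 2
(row=0, col=2): c = -0.0350 + 1.5000i → escape time 2
(row=0, col=3): c = 0.1675 + 1.5000i → escape time 2
(row=0, col=4): c = 0.3700 + 1.5000i → escape time 2
(row=1, col=0): c = -0.4400 + 1.1640i → escape time 3
(row=1, col=1): c = -0.2375 + 1.1640i → escape time 4
(row=1, col=2): c = -0.0350 + 1.1640i → escape time 4
(row=1, col=3): c = 0.1675 + 1.1640i → escape time 3
(row=1, col=4): c = 0.3700 + 1.1640i → escape time 2
(row=2, col=0): c = -0.4400 + 0.8280i → escape time 5
(row=2, col=1): c = -0.2375 + 0.8280i → escape time 8
(row=2, col=2): c = -0.0350 + 0.8280i → escape time 8
(row=2, col=3): c = 0.1675 + 0.8280i → escape time 5
(row=2, col=4): c = 0.3700 + 0.8280i → escape time 4
(row=3, col=0): c = -0.4400 + 0.4920i → escape time 8
(row=3, col=1): c = -0.2375 + 0.4920i → escape time 8
(row=3, col=2): c = -0.0350 + 0.4920i → escape time 8
(row=3, col=3): c = 0.1675 + 0.4920i → escape time 8
(row=3, col=4): c = 0.3700 + 0.4920i → escape time 8
(row=4, col=0): c = -0.4400 + 0.1560i → escape time 8
(row=4, col=1): c = -0.2375 + 0.1560i → escape time 8
(row=4, col=2): c = -0.0350 + 0.1560i → escape time 8
(row=4, col=3): c = 0.1675 + 0.1560i → escape time 8
(row=4, col=4): c = 0.3700 + 0.1560i → escape time 8
(row=5, col=0): c = -0.4400 + -0.1800i → escape time 8
(row=5, col=1): c = -0.2375 + -0.1800i → escape time 8
(row=5, col=2): c = -0.0350 + -0.1800i → escape time 8
(row=5, col=3): c = 0.1675 + -0.1800i → escape time 8
(row=5, col=4): c = 0.3700 + -0.1800i → escape time 8

Answer: 22222
34432
58854
88888
88888
88888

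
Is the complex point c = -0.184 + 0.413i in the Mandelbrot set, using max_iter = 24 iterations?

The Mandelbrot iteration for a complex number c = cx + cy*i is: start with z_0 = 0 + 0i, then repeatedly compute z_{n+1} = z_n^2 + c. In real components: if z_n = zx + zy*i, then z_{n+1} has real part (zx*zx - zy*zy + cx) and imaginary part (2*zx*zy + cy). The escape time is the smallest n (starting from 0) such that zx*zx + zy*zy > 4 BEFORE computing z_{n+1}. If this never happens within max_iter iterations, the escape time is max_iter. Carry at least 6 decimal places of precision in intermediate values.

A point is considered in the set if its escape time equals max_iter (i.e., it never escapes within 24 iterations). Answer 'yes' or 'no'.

z_0 = 0 + 0i, c = -0.1840 + 0.4130i
Iter 1: z = -0.1840 + 0.4130i, |z|^2 = 0.2044
Iter 2: z = -0.3207 + 0.2610i, |z|^2 = 0.1710
Iter 3: z = -0.1493 + 0.2456i, |z|^2 = 0.0826
Iter 4: z = -0.2220 + 0.3397i, |z|^2 = 0.1647
Iter 5: z = -0.2501 + 0.2622i, |z|^2 = 0.1313
Iter 6: z = -0.1902 + 0.2819i, |z|^2 = 0.1156
Iter 7: z = -0.2273 + 0.3058i, |z|^2 = 0.1452
Iter 8: z = -0.2258 + 0.2740i, |z|^2 = 0.1261
Iter 9: z = -0.2081 + 0.2892i, |z|^2 = 0.1269
Iter 10: z = -0.2244 + 0.2926i, |z|^2 = 0.1360
Iter 11: z = -0.2193 + 0.2817i, |z|^2 = 0.1274
Iter 12: z = -0.2153 + 0.2895i, |z|^2 = 0.1301
Iter 13: z = -0.2214 + 0.2884i, |z|^2 = 0.1322
Iter 14: z = -0.2181 + 0.2853i, |z|^2 = 0.1290
Iter 15: z = -0.2178 + 0.2885i, |z|^2 = 0.1307
Iter 16: z = -0.2198 + 0.2873i, |z|^2 = 0.1309
Iter 17: z = -0.2182 + 0.2867i, |z|^2 = 0.1298
Iter 18: z = -0.2186 + 0.2879i, |z|^2 = 0.1306
Iter 19: z = -0.2191 + 0.2872i, |z|^2 = 0.1305
Iter 20: z = -0.2185 + 0.2872i, |z|^2 = 0.1302
Iter 21: z = -0.2187 + 0.2875i, |z|^2 = 0.1305
Iter 22: z = -0.2188 + 0.2872i, |z|^2 = 0.1304
Iter 23: z = -0.2186 + 0.2873i, |z|^2 = 0.1303
Did not escape in 24 iterations → in set

Answer: yes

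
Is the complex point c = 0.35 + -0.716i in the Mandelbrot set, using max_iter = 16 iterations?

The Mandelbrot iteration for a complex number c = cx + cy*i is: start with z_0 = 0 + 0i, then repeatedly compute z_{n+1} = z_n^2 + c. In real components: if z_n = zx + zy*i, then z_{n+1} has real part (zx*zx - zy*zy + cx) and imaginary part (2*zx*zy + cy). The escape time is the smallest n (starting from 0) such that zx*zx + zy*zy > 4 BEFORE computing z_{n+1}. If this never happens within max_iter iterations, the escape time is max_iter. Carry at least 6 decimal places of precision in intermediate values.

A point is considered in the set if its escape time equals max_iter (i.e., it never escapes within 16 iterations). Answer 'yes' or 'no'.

z_0 = 0 + 0i, c = 0.3500 + -0.7160i
Iter 1: z = 0.3500 + -0.7160i, |z|^2 = 0.6352
Iter 2: z = -0.0402 + -1.2172i, |z|^2 = 1.4832
Iter 3: z = -1.1300 + -0.6182i, |z|^2 = 1.6590
Iter 4: z = 1.2446 + 0.6812i, |z|^2 = 2.0130
Iter 5: z = 1.4350 + 0.9796i, |z|^2 = 3.0188
Iter 6: z = 1.4496 + 2.0954i, |z|^2 = 6.4921
Escaped at iteration 6

Answer: no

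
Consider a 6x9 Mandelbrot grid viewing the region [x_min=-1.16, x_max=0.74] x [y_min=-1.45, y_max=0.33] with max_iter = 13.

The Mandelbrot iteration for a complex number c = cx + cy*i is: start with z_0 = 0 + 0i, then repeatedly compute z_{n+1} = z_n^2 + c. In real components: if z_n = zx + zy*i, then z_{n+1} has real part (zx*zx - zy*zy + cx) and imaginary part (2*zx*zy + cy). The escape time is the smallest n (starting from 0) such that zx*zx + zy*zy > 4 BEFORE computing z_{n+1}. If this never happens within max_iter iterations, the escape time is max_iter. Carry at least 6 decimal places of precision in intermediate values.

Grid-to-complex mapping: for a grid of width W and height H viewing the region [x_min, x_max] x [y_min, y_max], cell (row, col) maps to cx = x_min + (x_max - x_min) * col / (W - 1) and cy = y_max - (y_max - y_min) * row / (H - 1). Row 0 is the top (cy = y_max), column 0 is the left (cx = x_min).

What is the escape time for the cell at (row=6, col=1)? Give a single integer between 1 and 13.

Answer: 3

Derivation:
z_0 = 0 + 0i, c = -0.7800 + -1.0050i
Iter 1: z = -0.7800 + -1.0050i, |z|^2 = 1.6184
Iter 2: z = -1.1816 + 0.5628i, |z|^2 = 1.7130
Iter 3: z = 0.2995 + -2.3350i, |z|^2 = 5.5421
Escaped at iteration 3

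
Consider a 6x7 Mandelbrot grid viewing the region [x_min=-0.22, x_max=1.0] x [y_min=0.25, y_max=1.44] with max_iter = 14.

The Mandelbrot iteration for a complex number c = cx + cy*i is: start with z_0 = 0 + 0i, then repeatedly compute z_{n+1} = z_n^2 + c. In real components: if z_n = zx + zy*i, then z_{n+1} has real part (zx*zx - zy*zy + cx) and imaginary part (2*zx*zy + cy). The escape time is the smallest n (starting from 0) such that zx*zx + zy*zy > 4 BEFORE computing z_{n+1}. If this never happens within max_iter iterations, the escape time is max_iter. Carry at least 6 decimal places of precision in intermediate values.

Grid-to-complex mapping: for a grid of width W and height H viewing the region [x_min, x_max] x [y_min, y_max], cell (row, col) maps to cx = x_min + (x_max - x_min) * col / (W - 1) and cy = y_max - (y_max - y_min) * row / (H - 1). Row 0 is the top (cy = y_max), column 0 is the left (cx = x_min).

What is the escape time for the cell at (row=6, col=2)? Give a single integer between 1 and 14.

Answer: 14

Derivation:
z_0 = 0 + 0i, c = 0.2680 + 0.2500i
Iter 1: z = 0.2680 + 0.2500i, |z|^2 = 0.1343
Iter 2: z = 0.2773 + 0.3840i, |z|^2 = 0.2244
Iter 3: z = 0.1975 + 0.4630i, |z|^2 = 0.2533
Iter 4: z = 0.0926 + 0.4328i, |z|^2 = 0.1959
Iter 5: z = 0.0892 + 0.3302i, |z|^2 = 0.1170
Iter 6: z = 0.1669 + 0.3089i, |z|^2 = 0.1233
Iter 7: z = 0.2004 + 0.3531i, |z|^2 = 0.1649
Iter 8: z = 0.1835 + 0.3916i, |z|^2 = 0.1870
Iter 9: z = 0.1483 + 0.3937i, |z|^2 = 0.1770
Iter 10: z = 0.1350 + 0.3668i, |z|^2 = 0.1528
Iter 11: z = 0.1517 + 0.3491i, |z|^2 = 0.1448
Iter 12: z = 0.1692 + 0.3559i, |z|^2 = 0.1553
Iter 13: z = 0.1700 + 0.3704i, |z|^2 = 0.1661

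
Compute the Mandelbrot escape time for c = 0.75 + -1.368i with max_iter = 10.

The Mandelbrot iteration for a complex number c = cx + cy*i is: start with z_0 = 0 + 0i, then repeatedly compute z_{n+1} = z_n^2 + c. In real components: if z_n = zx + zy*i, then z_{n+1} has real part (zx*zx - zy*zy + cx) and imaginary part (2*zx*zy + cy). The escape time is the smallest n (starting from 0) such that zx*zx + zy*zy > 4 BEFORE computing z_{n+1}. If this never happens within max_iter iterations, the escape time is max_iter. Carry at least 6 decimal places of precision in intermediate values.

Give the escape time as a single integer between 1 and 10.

Answer: 2

Derivation:
z_0 = 0 + 0i, c = 0.7500 + -1.3680i
Iter 1: z = 0.7500 + -1.3680i, |z|^2 = 2.4339
Iter 2: z = -0.5589 + -3.4200i, |z|^2 = 12.0088
Escaped at iteration 2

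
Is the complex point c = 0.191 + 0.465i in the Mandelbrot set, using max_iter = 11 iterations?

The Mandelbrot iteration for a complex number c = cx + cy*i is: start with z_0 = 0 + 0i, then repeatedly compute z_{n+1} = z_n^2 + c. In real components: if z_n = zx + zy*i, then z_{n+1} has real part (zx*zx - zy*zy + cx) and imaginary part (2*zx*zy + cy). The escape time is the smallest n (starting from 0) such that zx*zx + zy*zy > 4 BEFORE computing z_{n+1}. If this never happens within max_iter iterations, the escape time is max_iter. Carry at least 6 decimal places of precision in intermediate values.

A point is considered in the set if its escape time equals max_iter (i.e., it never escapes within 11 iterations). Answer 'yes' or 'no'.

z_0 = 0 + 0i, c = 0.1910 + 0.4650i
Iter 1: z = 0.1910 + 0.4650i, |z|^2 = 0.2527
Iter 2: z = 0.0113 + 0.6426i, |z|^2 = 0.4131
Iter 3: z = -0.2218 + 0.4795i, |z|^2 = 0.2791
Iter 4: z = 0.0103 + 0.2523i, |z|^2 = 0.0637
Iter 5: z = 0.1275 + 0.4702i, |z|^2 = 0.2373
Iter 6: z = -0.0138 + 0.5849i, |z|^2 = 0.3423
Iter 7: z = -0.1509 + 0.4488i, |z|^2 = 0.2242
Iter 8: z = 0.0123 + 0.3296i, |z|^2 = 0.1088
Iter 9: z = 0.0825 + 0.4731i, |z|^2 = 0.2307
Iter 10: z = -0.0260 + 0.5431i, |z|^2 = 0.2956
Did not escape in 11 iterations → in set

Answer: yes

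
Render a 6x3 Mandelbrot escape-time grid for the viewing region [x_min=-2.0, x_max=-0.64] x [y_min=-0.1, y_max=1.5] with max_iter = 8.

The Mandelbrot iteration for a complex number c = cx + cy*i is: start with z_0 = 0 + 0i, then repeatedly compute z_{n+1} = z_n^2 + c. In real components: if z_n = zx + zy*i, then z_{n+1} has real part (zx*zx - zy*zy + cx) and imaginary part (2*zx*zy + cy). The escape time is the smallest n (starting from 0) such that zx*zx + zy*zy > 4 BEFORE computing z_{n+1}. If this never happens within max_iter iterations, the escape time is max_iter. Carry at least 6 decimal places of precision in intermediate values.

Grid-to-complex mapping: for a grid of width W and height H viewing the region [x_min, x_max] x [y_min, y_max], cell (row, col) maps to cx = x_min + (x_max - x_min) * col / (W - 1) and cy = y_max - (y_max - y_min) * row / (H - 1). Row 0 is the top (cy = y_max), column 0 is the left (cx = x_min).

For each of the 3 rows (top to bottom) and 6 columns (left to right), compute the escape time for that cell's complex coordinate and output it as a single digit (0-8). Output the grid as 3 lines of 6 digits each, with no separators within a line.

Answer: 111222
133346
158888

Derivation:
(row=0, col=0): c = -2.0000 + 1.5000i → escape time 1
(row=0, col=1): c = -1.7280 + 1.5000i → escape time 1
(row=0, col=2): c = -1.4560 + 1.5000i → escape time 1
(row=0, col=3): c = -1.1840 + 1.5000i → escape time 2
(row=0, col=4): c = -0.9120 + 1.5000i → escape time 2
(row=0, col=5): c = -0.6400 + 1.5000i → escape time 2
(row=1, col=0): c = -2.0000 + 0.7000i → escape time 1
(row=1, col=1): c = -1.7280 + 0.7000i → escape time 3
(row=1, col=2): c = -1.4560 + 0.7000i → escape time 3
(row=1, col=3): c = -1.1840 + 0.7000i → escape time 3
(row=1, col=4): c = -0.9120 + 0.7000i → escape time 4
(row=1, col=5): c = -0.6400 + 0.7000i → escape time 6
(row=2, col=0): c = -2.0000 + -0.1000i → escape time 1
(row=2, col=1): c = -1.7280 + -0.1000i → escape time 5
(row=2, col=2): c = -1.4560 + -0.1000i → escape time 8
(row=2, col=3): c = -1.1840 + -0.1000i → escape time 8
(row=2, col=4): c = -0.9120 + -0.1000i → escape time 8
(row=2, col=5): c = -0.6400 + -0.1000i → escape time 8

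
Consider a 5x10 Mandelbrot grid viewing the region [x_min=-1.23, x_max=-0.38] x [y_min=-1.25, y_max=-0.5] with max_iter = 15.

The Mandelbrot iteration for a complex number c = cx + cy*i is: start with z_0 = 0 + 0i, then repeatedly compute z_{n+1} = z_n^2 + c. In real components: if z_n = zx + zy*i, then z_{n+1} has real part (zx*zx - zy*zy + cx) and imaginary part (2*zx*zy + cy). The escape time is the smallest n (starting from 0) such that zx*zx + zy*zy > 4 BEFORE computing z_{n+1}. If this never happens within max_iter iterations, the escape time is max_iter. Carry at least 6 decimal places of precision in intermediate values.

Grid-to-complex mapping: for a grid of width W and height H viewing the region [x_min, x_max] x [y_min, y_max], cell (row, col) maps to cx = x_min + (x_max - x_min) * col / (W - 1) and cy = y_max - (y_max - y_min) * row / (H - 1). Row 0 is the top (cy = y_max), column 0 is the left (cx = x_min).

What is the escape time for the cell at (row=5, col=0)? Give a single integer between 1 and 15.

Answer: 3

Derivation:
z_0 = 0 + 0i, c = -1.2300 + -0.9167i
Iter 1: z = -1.2300 + -0.9167i, |z|^2 = 2.3532
Iter 2: z = -0.5574 + 1.3383i, |z|^2 = 2.1018
Iter 3: z = -2.7105 + -2.4086i, |z|^2 = 13.1479
Escaped at iteration 3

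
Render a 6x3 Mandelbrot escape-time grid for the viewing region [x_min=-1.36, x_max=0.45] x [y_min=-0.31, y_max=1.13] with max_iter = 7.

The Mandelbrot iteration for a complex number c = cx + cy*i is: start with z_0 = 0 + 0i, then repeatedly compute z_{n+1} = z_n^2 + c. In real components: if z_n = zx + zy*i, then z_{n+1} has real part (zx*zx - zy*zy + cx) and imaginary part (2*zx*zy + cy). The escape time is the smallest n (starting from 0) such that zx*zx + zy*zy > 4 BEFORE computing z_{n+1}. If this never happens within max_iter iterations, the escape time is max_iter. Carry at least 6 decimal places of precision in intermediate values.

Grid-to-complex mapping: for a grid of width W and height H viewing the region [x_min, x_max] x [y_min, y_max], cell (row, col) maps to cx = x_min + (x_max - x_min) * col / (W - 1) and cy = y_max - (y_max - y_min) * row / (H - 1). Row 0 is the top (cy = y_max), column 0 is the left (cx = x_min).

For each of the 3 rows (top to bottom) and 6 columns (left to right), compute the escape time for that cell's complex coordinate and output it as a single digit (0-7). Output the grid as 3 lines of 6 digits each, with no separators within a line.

(row=0, col=0): c = -1.3600 + 1.1300i → escape time 2
(row=0, col=1): c = -0.9980 + 1.1300i → escape time 3
(row=0, col=2): c = -0.6360 + 1.1300i → escape time 3
(row=0, col=3): c = -0.2740 + 1.1300i → escape time 4
(row=0, col=4): c = 0.0880 + 1.1300i → escape time 3
(row=0, col=5): c = 0.4500 + 1.1300i → escape time 2
(row=1, col=0): c = -1.3600 + 0.4100i → escape time 5
(row=1, col=1): c = -0.9980 + 0.4100i → escape time 7
(row=1, col=2): c = -0.6360 + 0.4100i → escape time 7
(row=1, col=3): c = -0.2740 + 0.4100i → escape time 7
(row=1, col=4): c = 0.0880 + 0.4100i → escape time 7
(row=1, col=5): c = 0.4500 + 0.4100i → escape time 7
(row=2, col=0): c = -1.3600 + -0.3100i → escape time 6
(row=2, col=1): c = -0.9980 + -0.3100i → escape time 7
(row=2, col=2): c = -0.6360 + -0.3100i → escape time 7
(row=2, col=3): c = -0.2740 + -0.3100i → escape time 7
(row=2, col=4): c = 0.0880 + -0.3100i → escape time 7
(row=2, col=5): c = 0.4500 + -0.3100i → escape time 7

Answer: 233432
577777
677777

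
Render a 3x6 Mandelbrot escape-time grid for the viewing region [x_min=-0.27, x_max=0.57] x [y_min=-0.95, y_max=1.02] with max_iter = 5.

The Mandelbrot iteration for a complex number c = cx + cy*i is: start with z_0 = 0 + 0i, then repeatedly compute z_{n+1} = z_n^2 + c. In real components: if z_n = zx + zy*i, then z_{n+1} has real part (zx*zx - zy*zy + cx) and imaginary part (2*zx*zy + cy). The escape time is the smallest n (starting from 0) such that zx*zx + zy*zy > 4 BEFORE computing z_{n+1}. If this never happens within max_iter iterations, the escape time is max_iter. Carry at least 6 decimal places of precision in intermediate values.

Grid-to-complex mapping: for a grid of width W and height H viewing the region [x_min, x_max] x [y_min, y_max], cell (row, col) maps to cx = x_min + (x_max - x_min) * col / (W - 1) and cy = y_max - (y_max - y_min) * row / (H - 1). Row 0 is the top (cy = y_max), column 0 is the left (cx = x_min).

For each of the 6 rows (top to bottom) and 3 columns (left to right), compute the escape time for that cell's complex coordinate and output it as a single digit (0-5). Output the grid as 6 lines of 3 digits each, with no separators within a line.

(row=0, col=0): c = -0.2700 + 1.0200i → escape time 5
(row=0, col=1): c = 0.1500 + 1.0200i → escape time 4
(row=0, col=2): c = 0.5700 + 1.0200i → escape time 2
(row=1, col=0): c = -0.2700 + 0.6260i → escape time 5
(row=1, col=1): c = 0.1500 + 0.6260i → escape time 5
(row=1, col=2): c = 0.5700 + 0.6260i → escape time 3
(row=2, col=0): c = -0.2700 + 0.2320i → escape time 5
(row=2, col=1): c = 0.1500 + 0.2320i → escape time 5
(row=2, col=2): c = 0.5700 + 0.2320i → escape time 4
(row=3, col=0): c = -0.2700 + -0.1620i → escape time 5
(row=3, col=1): c = 0.1500 + -0.1620i → escape time 5
(row=3, col=2): c = 0.5700 + -0.1620i → escape time 4
(row=4, col=0): c = -0.2700 + -0.5560i → escape time 5
(row=4, col=1): c = 0.1500 + -0.5560i → escape time 5
(row=4, col=2): c = 0.5700 + -0.5560i → escape time 3
(row=5, col=0): c = -0.2700 + -0.9500i → escape time 5
(row=5, col=1): c = 0.1500 + -0.9500i → escape time 4
(row=5, col=2): c = 0.5700 + -0.9500i → escape time 2

Answer: 542
553
554
554
553
542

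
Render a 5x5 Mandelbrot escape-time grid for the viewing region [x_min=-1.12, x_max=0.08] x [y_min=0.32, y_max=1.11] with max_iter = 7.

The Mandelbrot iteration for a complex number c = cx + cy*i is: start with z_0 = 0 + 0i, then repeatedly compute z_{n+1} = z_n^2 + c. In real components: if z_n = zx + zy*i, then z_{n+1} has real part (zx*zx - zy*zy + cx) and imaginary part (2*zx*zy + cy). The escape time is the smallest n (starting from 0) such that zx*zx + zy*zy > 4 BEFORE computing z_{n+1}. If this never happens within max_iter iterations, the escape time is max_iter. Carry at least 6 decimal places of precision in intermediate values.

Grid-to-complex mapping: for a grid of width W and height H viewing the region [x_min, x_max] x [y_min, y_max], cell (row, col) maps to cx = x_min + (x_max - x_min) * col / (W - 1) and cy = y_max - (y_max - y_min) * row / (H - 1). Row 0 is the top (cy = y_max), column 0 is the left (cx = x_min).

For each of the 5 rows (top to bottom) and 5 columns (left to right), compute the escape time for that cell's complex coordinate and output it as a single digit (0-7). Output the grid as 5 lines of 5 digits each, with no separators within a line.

Answer: 33374
33475
34777
56777
77777

Derivation:
(row=0, col=0): c = -1.1200 + 1.1100i → escape time 3
(row=0, col=1): c = -0.8200 + 1.1100i → escape time 3
(row=0, col=2): c = -0.5200 + 1.1100i → escape time 3
(row=0, col=3): c = -0.2200 + 1.1100i → escape time 7
(row=0, col=4): c = 0.0800 + 1.1100i → escape time 4
(row=1, col=0): c = -1.1200 + 0.9125i → escape time 3
(row=1, col=1): c = -0.8200 + 0.9125i → escape time 3
(row=1, col=2): c = -0.5200 + 0.9125i → escape time 4
(row=1, col=3): c = -0.2200 + 0.9125i → escape time 7
(row=1, col=4): c = 0.0800 + 0.9125i → escape time 5
(row=2, col=0): c = -1.1200 + 0.7150i → escape time 3
(row=2, col=1): c = -0.8200 + 0.7150i → escape time 4
(row=2, col=2): c = -0.5200 + 0.7150i → escape time 7
(row=2, col=3): c = -0.2200 + 0.7150i → escape time 7
(row=2, col=4): c = 0.0800 + 0.7150i → escape time 7
(row=3, col=0): c = -1.1200 + 0.5175i → escape time 5
(row=3, col=1): c = -0.8200 + 0.5175i → escape time 6
(row=3, col=2): c = -0.5200 + 0.5175i → escape time 7
(row=3, col=3): c = -0.2200 + 0.5175i → escape time 7
(row=3, col=4): c = 0.0800 + 0.5175i → escape time 7
(row=4, col=0): c = -1.1200 + 0.3200i → escape time 7
(row=4, col=1): c = -0.8200 + 0.3200i → escape time 7
(row=4, col=2): c = -0.5200 + 0.3200i → escape time 7
(row=4, col=3): c = -0.2200 + 0.3200i → escape time 7
(row=4, col=4): c = 0.0800 + 0.3200i → escape time 7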